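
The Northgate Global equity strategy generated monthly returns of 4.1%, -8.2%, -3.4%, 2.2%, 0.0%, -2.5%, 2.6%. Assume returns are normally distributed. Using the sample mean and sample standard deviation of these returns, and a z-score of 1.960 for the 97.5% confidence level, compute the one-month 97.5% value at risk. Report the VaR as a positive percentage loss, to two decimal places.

r̄ = (4.1 − 8.2 − 3.4 + 2.2 + 0 − 2.5 + 2.6) / 7 = -5.20 / 7 = -0.7429%
Sample σ = √[Σ(r − r̄)² / 6] = √[109.5971 / 6] = √18.2662 = 4.2739%
VaR = −(r̄ − z·σ) = −(-0.7429 − 1.960 × 4.2739) = −(-9.1197) = 9.1197%

9.12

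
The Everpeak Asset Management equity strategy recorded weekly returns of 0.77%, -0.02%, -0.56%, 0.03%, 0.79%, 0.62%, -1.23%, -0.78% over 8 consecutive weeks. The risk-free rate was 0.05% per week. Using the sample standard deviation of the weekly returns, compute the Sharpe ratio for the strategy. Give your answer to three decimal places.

-0.129

r̄ = (0.77 − 0.02 − 0.56 + 0.03 + 0.79 + 0.62 − 1.23 − 0.78) / 8 = -0.0475%
Σ(r − r̄)² = 4.0196; sample σ = √(4.0196/7) = 0.7578%
Sharpe = (r̄ − rf) / σ = (-0.0475 − 0.05) / 0.7578 = -0.0975 / 0.7578 = -0.1287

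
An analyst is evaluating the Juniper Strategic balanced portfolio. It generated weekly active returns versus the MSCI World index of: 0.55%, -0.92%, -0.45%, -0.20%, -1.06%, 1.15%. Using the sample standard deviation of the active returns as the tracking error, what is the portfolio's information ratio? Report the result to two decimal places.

r̄ = (0.55 − 0.92 − 0.45 − 0.2 − 1.06 + 1.15) / 6 = -0.1550%
Σ(r − r̄)² = 3.6934; sample σ = √(3.6934/5) = 0.8595%
IR = r̄ / tracking error = -0.1550 / 0.8595 = -0.1803

-0.18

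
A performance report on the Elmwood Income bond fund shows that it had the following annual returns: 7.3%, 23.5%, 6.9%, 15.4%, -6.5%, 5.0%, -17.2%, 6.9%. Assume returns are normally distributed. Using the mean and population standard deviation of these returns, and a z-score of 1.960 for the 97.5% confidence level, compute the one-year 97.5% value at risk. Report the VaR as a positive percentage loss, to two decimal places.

17.69

μ = (7.3 + 23.5 + 6.9 + 15.4 − 6.5 + 5 − 17.2 + 6.9) / 8 = 41.30 / 8 = 5.1625%
Population σ = √[Σ(r − μ)² / 8] = √[1087.7988 / 8] = √135.9749 = 11.6608%
VaR = −(μ − z·σ) = −(5.1625 − 1.960 × 11.6608) = −(-17.6927) = 17.6927%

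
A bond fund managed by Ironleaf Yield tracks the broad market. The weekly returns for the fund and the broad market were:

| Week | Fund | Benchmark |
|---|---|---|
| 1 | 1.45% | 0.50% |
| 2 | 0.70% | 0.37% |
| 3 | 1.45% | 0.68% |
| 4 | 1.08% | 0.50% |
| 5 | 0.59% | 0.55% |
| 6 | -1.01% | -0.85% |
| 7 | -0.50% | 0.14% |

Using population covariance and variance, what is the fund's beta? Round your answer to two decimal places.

r̄p = 0.5371%,  r̄m = 0.2700%
Cov = Σ(rp − r̄p)(rm − r̄m) / 7 = 0.3725
Var(rm) = Σ(rm − r̄m)² / 7 = 0.2334
β = Cov / Var = 0.3725 / 0.2334 = 1.5960

1.60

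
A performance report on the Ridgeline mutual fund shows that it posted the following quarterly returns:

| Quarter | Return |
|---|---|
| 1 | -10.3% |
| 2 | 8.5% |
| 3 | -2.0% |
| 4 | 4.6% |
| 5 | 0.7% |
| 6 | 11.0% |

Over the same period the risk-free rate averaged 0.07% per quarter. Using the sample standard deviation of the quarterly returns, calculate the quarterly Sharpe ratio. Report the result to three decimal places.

r̄ = (-10.3 + 8.5 − 2 + 4.6 + 0.7 + 11) / 6 = 12.50 / 6 = 2.0833%
Σ(r − r̄)² = (-10.3 − 2.0833)² + (8.5 − 2.0833)² + … = 298.9483
sample σ = √(298.9483 / 5) = √59.7897 = 7.7324%
Sharpe = (r̄ − rf) / σ = (2.0833 − 0.07) / 7.7324 = 2.0133 / 7.7324 = 0.2604

0.260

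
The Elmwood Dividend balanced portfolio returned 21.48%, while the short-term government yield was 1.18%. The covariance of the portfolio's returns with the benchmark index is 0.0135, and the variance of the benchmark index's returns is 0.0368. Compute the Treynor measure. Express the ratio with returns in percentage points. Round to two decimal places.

β = Cov / Var = 0.0135 / 0.0368 = 0.3668
Treynor = (Rp − Rf) / β = (21.48% − 1.18%) / 0.3668 = 20.30 / 0.3668 = 55.3435

55.34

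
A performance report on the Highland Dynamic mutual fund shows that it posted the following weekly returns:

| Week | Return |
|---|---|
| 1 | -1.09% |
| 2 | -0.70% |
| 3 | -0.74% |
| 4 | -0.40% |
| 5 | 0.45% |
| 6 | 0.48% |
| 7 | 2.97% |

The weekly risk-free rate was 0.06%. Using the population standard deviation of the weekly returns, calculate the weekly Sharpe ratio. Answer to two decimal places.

0.06

Mean return r̄ = 0.970 / 7 = 0.1386%
Σ(r − r̄)² = (-1.09 − 0.1386)² + (-0.7 − 0.1386)² + (-0.74 − 0.1386)² + … = 11.5051
population σ = √(11.5051 / 7) = √1.6436 = 1.2820%
Sharpe = (r̄ − rf) / σ = (0.1386 − 0.06) / 1.2820 = 0.0786 / 1.2820 = 0.0613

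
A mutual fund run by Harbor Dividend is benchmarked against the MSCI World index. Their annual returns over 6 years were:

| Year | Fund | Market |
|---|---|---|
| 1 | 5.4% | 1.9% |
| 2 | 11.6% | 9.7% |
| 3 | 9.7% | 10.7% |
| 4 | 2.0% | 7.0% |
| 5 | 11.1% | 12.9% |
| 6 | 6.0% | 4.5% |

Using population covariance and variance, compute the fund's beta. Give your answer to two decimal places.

0.64

r̄p = 7.6333%,  r̄m = 7.7833%
Cov = Σ(rp − r̄p)(rm − r̄m) / 6 = 9.0472
Var(rm) = Σ(rm − r̄m)² / 6 = 14.0614
β = Cov / Var = 9.0472 / 14.0614 = 0.6434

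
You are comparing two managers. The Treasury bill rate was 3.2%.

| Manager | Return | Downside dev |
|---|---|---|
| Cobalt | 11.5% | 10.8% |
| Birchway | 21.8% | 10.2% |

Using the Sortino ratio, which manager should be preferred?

Cobalt: Sortino ratio = (11.5% − 3.2%) / 10.8% = 0.769
Birchway: Sortino ratio = (21.8% − 3.2%) / 10.2% = 1.824
Highest: Birchway (1.824).

Birchway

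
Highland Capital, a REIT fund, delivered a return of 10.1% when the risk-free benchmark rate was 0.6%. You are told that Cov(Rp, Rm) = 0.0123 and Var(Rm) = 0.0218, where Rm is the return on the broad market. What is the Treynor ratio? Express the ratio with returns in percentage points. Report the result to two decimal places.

β = Cov / Var = 0.0123 / 0.0218 = 0.5642
Treynor = (Rp − Rf) / β = (10.1% − 0.6%) / 0.5642 = 9.50 / 0.5642 = 16.8380

16.84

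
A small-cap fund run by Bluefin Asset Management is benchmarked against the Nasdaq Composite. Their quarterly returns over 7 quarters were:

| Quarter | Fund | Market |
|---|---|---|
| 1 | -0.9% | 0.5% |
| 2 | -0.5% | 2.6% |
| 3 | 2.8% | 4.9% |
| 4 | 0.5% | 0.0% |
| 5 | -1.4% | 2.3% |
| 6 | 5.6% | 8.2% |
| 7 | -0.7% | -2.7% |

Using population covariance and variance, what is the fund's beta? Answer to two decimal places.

0.59

r̄p = 0.7714%,  r̄m = 2.2571%
Cov = Σ(rp − r̄p)(rm − r̄m) / 7 = 6.3388
Var(rm) = Σ(rm − r̄m)² / 7 = 10.7396
β = Cov / Var = 6.3388 / 10.7396 = 0.5902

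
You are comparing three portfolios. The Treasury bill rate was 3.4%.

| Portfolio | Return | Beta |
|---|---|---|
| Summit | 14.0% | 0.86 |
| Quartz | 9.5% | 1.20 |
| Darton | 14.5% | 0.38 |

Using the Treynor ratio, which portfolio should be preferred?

Summit: Treynor = (14.0% − 3.4%) / 0.86 = 12.326
Quartz: Treynor = (9.5% − 3.4%) / 1.20 = 5.083
Darton: Treynor = (14.5% − 3.4%) / 0.38 = 29.211
Highest: Darton (29.211).

Darton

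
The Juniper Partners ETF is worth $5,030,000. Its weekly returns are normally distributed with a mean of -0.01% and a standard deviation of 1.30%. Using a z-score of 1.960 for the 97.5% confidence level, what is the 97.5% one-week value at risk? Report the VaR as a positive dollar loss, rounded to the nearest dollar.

$128,667

Return at the 97.5% tail: μ − z·σ = -0.01% − 1.960 × 1.30% = -0.01 − 2.5480 = -2.5580%
VaR = −(-2.5580%) × $5,030,000 = 2.5580% × $5,030,000 = $128,667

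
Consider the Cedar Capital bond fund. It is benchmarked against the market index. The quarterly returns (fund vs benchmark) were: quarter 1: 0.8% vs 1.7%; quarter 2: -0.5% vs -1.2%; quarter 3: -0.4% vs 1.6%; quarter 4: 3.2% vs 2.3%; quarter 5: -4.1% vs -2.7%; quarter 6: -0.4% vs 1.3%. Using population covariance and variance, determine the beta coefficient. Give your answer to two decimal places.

r̄p = -0.2333%,  r̄m = 0.5000%
Cov = Σ(rp − r̄p)(rm − r̄m) / 6 = 3.3217
Var(rm) = Σ(rm − r̄m)² / 6 = 3.2767
β = Cov / Var = 3.3217 / 3.2767 = 1.0137

1.01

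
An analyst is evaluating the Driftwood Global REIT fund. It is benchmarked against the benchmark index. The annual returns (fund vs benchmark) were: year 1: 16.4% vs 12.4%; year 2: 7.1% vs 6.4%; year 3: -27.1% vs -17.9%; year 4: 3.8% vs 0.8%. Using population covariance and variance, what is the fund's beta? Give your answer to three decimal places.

r̄p = 0.0500%,  r̄m = 0.4250%
Cov = Σ(rp − r̄p)(rm − r̄m) / 4 = 184.2113
Var(rm) = Σ(rm − r̄m)² / 4 = 128.7619
β = Cov / Var = 184.2113 / 128.7619 = 1.4306

1.431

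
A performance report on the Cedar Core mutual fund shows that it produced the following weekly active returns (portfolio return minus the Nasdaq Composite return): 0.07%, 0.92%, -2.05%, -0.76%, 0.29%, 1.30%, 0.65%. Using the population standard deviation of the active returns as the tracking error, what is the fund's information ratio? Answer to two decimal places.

Mean return r̄ = 0.420 / 7 = 0.0600%
Population std dev = √[7.8028 / 7] = 1.0558%
IR = r̄ / tracking error = 0.0600 / 1.0558 = 0.0568

0.06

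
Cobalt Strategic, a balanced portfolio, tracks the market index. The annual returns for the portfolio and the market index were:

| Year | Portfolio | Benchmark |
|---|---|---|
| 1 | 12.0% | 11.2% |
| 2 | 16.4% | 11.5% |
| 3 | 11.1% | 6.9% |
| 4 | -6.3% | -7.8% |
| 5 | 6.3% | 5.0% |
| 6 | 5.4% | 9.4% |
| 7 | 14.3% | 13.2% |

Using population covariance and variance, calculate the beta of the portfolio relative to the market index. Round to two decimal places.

0.99

r̄p = 8.4571%,  r̄m = 7.0571%
Cov = Σ(rp − r̄p)(rm − r̄m) / 7 = 43.1382
Var(rm) = Σ(rm − r̄m)² / 7 = 43.5882
β = Cov / Var = 43.1382 / 43.5882 = 0.9897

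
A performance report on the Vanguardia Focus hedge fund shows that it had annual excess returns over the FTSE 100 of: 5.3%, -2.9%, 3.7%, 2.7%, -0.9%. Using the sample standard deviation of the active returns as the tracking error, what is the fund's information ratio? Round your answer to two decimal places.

0.47

Mean return μ = 7.90 / 5 = 1.5800%
Σ(r − μ)² = 45.8080; sample σ = √(45.8080/4) = 3.3841%
IR = μ / tracking error = 1.5800 / 3.3841 = 0.4669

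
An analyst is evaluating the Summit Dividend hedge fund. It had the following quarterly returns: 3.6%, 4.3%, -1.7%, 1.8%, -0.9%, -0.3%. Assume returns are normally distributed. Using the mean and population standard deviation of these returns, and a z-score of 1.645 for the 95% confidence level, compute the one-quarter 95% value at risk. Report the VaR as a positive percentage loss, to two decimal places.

r̄ = (3.6 + 4.3 − 1.7 + 1.8 − 0.9 − 0.3) / 6 = 1.1333%
Population σ = √[Σ(r − r̄)² / 6] = √[30.7733 / 6] = √5.1289 = 2.2647%
VaR = −(r̄ − z·σ) = −(1.1333 − 1.645 × 2.2647) = −(-2.5921) = 2.5921%

2.59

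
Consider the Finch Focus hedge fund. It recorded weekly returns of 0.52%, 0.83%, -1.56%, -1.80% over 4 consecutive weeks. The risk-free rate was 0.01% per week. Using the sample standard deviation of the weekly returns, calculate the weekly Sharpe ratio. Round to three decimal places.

r̄ = (0.52 + 0.83 − 1.56 − 1.8) / 4 = -2.010 / 4 = -0.5025%
Sample std dev = √[5.6229 / 3] = 1.3691%
Sharpe = (r̄ − rf) / σ = (-0.5025 − 0.01) / 1.3691 = -0.5125 / 1.3691 = -0.3743

-0.374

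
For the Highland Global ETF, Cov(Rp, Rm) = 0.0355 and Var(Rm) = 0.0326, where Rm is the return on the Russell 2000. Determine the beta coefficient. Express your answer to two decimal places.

1.09

β = Cov(Rp, Rm) / Var(Rm) = 0.0355 / 0.0326 = 1.0890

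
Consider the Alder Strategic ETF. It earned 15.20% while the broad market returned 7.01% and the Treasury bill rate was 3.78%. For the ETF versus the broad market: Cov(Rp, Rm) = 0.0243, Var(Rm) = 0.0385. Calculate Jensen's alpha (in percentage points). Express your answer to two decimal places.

9.38

β = Cov / Var = 0.0243 / 0.0385 = 0.6312
E[R] = Rf + β(Rm − Rf) = 3.78% + 0.6312 × (7.01% − 3.78%) = 5.8188%
α = Rp − E[R] = 15.20% − 5.8188% = 9.3812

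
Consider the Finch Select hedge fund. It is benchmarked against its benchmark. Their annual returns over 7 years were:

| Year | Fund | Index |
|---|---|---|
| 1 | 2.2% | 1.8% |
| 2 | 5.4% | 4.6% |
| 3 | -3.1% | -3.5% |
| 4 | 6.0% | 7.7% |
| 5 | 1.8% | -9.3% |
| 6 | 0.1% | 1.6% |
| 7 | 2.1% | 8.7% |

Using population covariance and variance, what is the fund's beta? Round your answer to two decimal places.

0.26

r̄p = 2.0714%,  r̄m = 1.6571%
Cov = Σ(rp − r̄p)(rm − r̄m) / 7 = 9.0731
Var(rm) = Σ(rm − r̄m)² / 7 = 34.4939
β = Cov / Var = 9.0731 / 34.4939 = 0.2630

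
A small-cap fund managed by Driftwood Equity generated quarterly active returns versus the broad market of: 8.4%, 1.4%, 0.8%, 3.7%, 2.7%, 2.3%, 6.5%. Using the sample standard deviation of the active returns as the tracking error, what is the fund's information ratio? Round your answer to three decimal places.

1.323

Mean return μ = 25.80 / 7 = 3.6857%
Σ(r − μ)² = (8.4 − 3.6857)² + (1.4 − 3.6857)² + (0.8 − 3.6857)² + … = 46.5886
sample σ = √(46.5886 / 6) = √7.7648 = 2.7865%
IR = μ / tracking error = 3.6857 / 2.7865 = 1.3227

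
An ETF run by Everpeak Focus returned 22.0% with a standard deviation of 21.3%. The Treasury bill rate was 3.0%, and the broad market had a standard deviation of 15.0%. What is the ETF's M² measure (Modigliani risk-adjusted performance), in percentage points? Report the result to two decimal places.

Sharpe = (Rp − Rf) / σp = (22.0% − 3.0%) / 21.3% = 0.8920
M² = Rf + Sharpe × σm = 3.0% + 0.8920 × 15.0% = 16.3800%

16.38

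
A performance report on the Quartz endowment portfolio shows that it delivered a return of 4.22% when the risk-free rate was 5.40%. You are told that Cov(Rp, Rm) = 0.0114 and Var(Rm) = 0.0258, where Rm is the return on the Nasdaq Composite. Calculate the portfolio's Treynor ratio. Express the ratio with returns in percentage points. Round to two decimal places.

β = Cov / Var = 0.0114 / 0.0258 = 0.4419
Treynor = (Rp − Rf) / β = (4.22% − 5.40%) / 0.4419 = -1.18 / 0.4419 = -2.6703

-2.67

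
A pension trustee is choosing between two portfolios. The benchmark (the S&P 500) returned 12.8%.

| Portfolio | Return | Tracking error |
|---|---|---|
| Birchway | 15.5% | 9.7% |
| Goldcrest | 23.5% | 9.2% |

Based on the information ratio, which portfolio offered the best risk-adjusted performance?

Goldcrest

Birchway: IR = (15.5% − 12.8%) / 9.7% = 0.278
Goldcrest: IR = (23.5% − 12.8%) / 9.2% = 1.163
Highest: Goldcrest (1.163).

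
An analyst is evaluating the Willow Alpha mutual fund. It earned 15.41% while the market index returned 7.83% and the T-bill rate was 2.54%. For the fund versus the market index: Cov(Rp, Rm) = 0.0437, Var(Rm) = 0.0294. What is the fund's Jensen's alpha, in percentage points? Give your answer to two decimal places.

β = Cov / Var = 0.0437 / 0.0294 = 1.4864
E[R] = Rf + β(Rm − Rf) = 2.54% + 1.4864 × (7.83% − 2.54%) = 10.4031%
α = Rp − E[R] = 15.41% − 10.4031% = 5.0069

5.01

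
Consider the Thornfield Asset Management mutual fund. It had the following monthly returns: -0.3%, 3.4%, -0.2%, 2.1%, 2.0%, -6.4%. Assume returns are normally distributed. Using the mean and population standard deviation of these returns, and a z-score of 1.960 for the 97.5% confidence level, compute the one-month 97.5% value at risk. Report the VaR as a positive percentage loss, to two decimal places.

μ = (-0.3 + 3.4 − 0.2 + 2.1 + 2 − 6.4) / 6 = 0.60 / 6 = 0.1000%
Σ(r − μ)² = (-0.3 − 0.1000)² + (3.4 − 0.1000)² + (-0.2 − 0.1000)² + … = 61.0000
population σ = √(61.0000 / 6) = √10.1667 = 3.1885%
VaR = −(μ − z·σ) = −(0.1000 − 1.960 × 3.1885) = −(-6.1495) = 6.1495%

6.15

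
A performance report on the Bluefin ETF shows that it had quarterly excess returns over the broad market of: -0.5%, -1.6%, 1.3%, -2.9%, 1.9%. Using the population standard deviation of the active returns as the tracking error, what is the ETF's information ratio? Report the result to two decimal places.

r̄ = (-0.5 − 1.6 + 1.3 − 2.9 + 1.9) / 5 = -1.80 / 5 = -0.3600%
Population σ = √[Σ(r − r̄)² / 5] = √[15.8720 / 5] = √3.1744 = 1.7817%
IR = r̄ / tracking error = -0.3600 / 1.7817 = -0.2021

-0.20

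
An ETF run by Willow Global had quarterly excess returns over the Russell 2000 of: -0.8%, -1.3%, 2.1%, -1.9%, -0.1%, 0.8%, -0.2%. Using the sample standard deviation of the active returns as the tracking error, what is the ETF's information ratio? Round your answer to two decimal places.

r̄ = (-0.8 − 1.3 + 2.1 − 1.9 − 0.1 + 0.8 − 0.2) / 7 = -0.2000%
Sample σ = √[Σ(r − r̄)² / 6] = √[10.7600 / 6] = √1.7933 = 1.3391%
IR = r̄ / tracking error = -0.2000 / 1.3391 = -0.1494

-0.15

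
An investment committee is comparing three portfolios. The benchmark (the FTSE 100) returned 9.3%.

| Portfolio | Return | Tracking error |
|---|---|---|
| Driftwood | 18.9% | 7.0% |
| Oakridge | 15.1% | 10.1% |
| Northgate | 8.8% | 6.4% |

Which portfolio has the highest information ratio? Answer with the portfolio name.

Driftwood

Driftwood: IR = (18.9% − 9.3%) / 7.0% = 1.371
Oakridge: IR = (15.1% − 9.3%) / 10.1% = 0.574
Northgate: IR = (8.8% − 9.3%) / 6.4% = -0.078
Highest: Driftwood (1.371).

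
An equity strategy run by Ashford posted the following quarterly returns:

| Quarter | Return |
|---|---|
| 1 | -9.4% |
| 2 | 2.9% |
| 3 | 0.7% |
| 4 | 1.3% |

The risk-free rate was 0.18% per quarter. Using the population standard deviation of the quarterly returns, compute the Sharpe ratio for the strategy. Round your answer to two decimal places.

μ = (-9.4 + 2.9 + 0.7 + 1.3) / 4 = -4.50 / 4 = -1.1250%
Population σ = √[Σ(r − μ)² / 4] = √[93.8875 / 4] = √23.4719 = 4.8448%
Sharpe = (μ − rf) / σ = (-1.1250 − 0.18) / 4.8448 = -1.3050 / 4.8448 = -0.2694

-0.27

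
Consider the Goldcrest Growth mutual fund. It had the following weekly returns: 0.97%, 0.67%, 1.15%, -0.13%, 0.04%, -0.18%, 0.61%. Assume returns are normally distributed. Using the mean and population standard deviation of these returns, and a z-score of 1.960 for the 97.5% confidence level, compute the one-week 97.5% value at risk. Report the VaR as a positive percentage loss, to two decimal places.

0.53

r̄ = (0.97 + 0.67 + 1.15 − 0.13 + 0.04 − 0.18 + 0.61) / 7 = 3.130 / 7 = 0.4471%
Σ(r − r̄)² = (0.97 − 0.4471)² + (0.67 − 0.4471)² + … = 1.7357
σ = √[1.7357 / 7] = 0.4980%
VaR = −(r̄ − z·σ) = −(0.4471 − 1.960 × 0.4980) = −(-0.5290) = 0.5290%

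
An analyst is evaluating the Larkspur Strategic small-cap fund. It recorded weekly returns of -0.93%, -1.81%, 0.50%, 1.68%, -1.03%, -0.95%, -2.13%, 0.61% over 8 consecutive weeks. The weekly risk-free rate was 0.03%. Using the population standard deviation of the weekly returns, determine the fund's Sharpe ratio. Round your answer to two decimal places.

Mean return r̄ = -4.060 / 8 = -0.5075%
Population std dev = √[12.0254 / 8] = 1.2260%
Sharpe = (r̄ − rf) / σ = (-0.5075 − 0.03) / 1.2260 = -0.5375 / 1.2260 = -0.4384

-0.44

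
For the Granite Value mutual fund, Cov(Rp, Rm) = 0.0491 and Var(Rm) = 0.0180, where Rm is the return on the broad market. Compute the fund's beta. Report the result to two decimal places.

β = Cov(Rp, Rm) / Var(Rm) = 0.0491 / 0.0180 = 2.7278

2.73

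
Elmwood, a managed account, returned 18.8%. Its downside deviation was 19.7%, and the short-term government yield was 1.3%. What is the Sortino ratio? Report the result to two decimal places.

Sortino = (Rp − Rf) / σd = (18.8% − 1.3%) / 19.7% = 17.50% / 19.7% = 0.8883

0.89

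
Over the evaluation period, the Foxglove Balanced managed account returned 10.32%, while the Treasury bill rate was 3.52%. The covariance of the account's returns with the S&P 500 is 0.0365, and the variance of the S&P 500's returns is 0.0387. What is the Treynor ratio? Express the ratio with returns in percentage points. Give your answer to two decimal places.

β = Cov / Var = 0.0365 / 0.0387 = 0.9432
Treynor = (Rp − Rf) / β = (10.32% − 3.52%) / 0.9432 = 6.80 / 0.9432 = 7.2095

7.21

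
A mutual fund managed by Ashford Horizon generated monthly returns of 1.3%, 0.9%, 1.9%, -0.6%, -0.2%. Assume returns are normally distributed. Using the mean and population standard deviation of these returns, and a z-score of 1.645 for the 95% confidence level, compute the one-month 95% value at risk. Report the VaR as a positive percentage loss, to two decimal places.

0.87

μ = (1.3 + 0.9 + 1.9 − 0.6 − 0.2) / 5 = 3.30 / 5 = 0.6600%
Σ(r − μ)² = 4.3320; population σ = √(4.3320/5) = 0.9308%
VaR = −(μ − z·σ) = −(0.6600 − 1.645 × 0.9308) = −(-0.8712) = 0.8712%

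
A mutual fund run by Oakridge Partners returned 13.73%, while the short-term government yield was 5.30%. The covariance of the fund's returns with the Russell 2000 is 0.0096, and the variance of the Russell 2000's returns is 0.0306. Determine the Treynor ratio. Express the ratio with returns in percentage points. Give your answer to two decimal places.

β = Cov / Var = 0.0096 / 0.0306 = 0.3137
Treynor = (Rp − Rf) / β = (13.73% − 5.30%) / 0.3137 = 8.43 / 0.3137 = 26.8728

26.87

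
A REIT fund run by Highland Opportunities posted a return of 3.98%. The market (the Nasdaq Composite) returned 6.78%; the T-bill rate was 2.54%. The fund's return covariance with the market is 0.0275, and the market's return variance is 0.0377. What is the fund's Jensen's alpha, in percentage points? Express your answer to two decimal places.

-1.65

β = Cov / Var = 0.0275 / 0.0377 = 0.7294
E[R] = Rf + β(Rm − Rf) = 2.54% + 0.7294 × (6.78% − 2.54%) = 5.6327%
α = Rp − E[R] = 3.98% − 5.6327% = -1.6527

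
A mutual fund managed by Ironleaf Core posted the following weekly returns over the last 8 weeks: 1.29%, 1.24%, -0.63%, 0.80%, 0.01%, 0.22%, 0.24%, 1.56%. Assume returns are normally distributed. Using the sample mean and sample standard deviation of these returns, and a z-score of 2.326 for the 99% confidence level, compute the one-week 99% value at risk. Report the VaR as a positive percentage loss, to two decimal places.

r̄ = (1.29 + 1.24 − 0.63 + 0.8 + 0.01 + 0.22 + 0.24 + 1.56) / 8 = 4.730 / 8 = 0.5913%
Σ(r − r̄)² = (1.29 − 0.5913)² + (1.24 − 0.5913)² + (-0.63 − 0.5913)² + … = 3.9817
σ = √[3.9817 / 7] = 0.7542%
VaR = −(r̄ − z·σ) = −(0.5913 − 2.326 × 0.7542) = −(-1.1630) = 1.1630%

1.16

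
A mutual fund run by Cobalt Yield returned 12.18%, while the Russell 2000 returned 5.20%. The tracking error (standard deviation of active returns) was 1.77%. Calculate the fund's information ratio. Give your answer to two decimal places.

3.94

IR = (Rp − Rb) / TE = (12.18% − 5.20%) / 1.77% = 6.98% / 1.77% = 3.9435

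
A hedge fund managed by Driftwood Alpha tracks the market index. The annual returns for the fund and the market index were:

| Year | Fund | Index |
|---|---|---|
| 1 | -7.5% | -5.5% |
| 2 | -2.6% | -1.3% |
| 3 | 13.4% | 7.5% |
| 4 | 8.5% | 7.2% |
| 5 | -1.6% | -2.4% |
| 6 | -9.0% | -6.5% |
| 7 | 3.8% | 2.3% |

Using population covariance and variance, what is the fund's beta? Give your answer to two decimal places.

1.43

r̄p = 0.7143%,  r̄m = 0.1857%
Cov = Σ(rp − r̄p)(rm − r̄m) / 7 = 39.4973
Var(rm) = Σ(rm − r̄m)² / 7 = 27.5841
β = Cov / Var = 39.4973 / 27.5841 = 1.4319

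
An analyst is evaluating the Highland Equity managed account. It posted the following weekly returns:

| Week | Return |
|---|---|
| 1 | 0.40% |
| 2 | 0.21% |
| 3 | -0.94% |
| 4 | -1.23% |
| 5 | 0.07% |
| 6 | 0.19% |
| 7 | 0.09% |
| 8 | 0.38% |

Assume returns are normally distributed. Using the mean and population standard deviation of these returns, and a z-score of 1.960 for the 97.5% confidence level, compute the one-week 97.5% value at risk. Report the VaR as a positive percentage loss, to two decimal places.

1.24

Mean return r̄ = -0.830 / 8 = -0.1038%
Population σ = √[Σ(r − r̄)² / 8] = √[2.7080 / 8] = √0.3385 = 0.5818%
VaR = −(r̄ − z·σ) = −(-0.1038 − 1.960 × 0.5818) = −(-1.2441) = 1.2441%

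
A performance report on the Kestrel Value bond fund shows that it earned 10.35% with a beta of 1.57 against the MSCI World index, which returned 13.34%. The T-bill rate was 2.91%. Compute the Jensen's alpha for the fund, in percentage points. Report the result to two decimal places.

CAPM expected return = Rf + β(Rm − Rf) = 2.91% + 1.57 × (13.34% − 2.91%) = 2.91 + 1.57 × 10.43 = 19.2851%
Jensen's α = Rp − E[R] = 10.35% − 19.2851% = -8.9351

-8.94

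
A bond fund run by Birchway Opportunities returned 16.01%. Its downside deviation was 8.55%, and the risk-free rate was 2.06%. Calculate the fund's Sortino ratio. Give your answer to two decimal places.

Sortino = (Rp − Rf) / σd = (16.01% − 2.06%) / 8.55% = 13.95% / 8.55% = 1.6316

1.63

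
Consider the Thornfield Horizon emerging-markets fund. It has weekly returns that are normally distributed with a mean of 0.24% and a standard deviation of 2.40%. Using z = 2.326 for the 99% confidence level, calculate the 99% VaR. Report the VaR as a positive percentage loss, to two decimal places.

5.34

VaR (as % loss) = −(μ − z·σ) = −(0.24% − 2.326 × 2.40%) = −(-5.3424%) = 5.3424%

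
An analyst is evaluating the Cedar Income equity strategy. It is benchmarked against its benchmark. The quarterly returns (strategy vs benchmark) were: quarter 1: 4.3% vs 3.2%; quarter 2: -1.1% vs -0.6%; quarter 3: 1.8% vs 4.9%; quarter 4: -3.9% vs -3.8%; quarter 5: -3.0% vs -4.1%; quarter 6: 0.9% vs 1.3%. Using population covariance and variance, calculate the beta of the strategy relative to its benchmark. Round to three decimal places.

0.767

r̄p = -0.1667%,  r̄m = 0.1500%
Cov = Σ(rp − r̄p)(rm − r̄m) / 6 = 8.6133
Var(rm) = Σ(rm − r̄m)² / 6 = 11.2358
β = Cov / Var = 8.6133 / 11.2358 = 0.7666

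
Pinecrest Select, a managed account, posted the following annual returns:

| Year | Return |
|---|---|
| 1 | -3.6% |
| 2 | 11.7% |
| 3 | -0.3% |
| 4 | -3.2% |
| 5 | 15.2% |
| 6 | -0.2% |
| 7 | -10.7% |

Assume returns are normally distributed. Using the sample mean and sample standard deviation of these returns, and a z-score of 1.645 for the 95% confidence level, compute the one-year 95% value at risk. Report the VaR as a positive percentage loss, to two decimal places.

13.66

Mean return r̄ = 8.90 / 7 = 1.2714%
Σ(r − r̄)² = 494.4343; sample σ = √(494.4343/6) = 9.0778%
VaR = −(r̄ − z·σ) = −(1.2714 − 1.645 × 9.0778) = −(-13.6616) = 13.6616%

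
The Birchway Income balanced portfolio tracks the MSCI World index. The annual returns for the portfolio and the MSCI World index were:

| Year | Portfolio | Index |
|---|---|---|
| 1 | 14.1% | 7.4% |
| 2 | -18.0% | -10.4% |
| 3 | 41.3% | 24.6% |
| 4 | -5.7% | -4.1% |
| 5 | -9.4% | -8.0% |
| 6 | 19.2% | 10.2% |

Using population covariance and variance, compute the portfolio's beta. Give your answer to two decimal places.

1.65

r̄p = 6.9167%,  r̄m = 3.2833%
Cov = Σ(rp − r̄p)(rm − r̄m) / 6 = 244.2786
Var(rm) = Σ(rm − r̄m)² / 6 = 148.0414
β = Cov / Var = 244.2786 / 148.0414 = 1.6501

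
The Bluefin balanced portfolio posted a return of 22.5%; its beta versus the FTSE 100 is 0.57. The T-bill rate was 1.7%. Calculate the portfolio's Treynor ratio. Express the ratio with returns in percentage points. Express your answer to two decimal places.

36.49

Treynor = (Rp − Rf) / β = (22.5% − 1.7%) / 0.57 = 20.80 / 0.57 = 36.4912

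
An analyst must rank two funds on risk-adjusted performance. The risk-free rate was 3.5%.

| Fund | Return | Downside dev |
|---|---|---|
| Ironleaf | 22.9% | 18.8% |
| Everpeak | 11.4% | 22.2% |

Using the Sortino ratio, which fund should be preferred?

Ironleaf

Ironleaf: Sortino ratio = (22.9% − 3.5%) / 18.8% = 1.032
Everpeak: Sortino ratio = (11.4% − 3.5%) / 22.2% = 0.356
Highest: Ironleaf (1.032).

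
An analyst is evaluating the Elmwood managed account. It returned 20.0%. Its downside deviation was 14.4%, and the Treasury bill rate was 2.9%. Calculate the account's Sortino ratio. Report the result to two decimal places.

Sortino = (Rp − Rf) / σd = (20.0% − 2.9%) / 14.4% = 17.10% / 14.4% = 1.1875

1.19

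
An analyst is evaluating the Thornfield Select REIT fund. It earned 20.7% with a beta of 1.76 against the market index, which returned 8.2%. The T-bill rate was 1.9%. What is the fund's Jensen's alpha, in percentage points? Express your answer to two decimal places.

CAPM expected return = Rf + β(Rm − Rf) = 1.9% + 1.76 × (8.2% − 1.9%) = 1.9 + 1.76 × 6.30 = 12.9880%
Jensen's α = Rp − E[R] = 20.7% − 12.9880% = 7.7120

7.71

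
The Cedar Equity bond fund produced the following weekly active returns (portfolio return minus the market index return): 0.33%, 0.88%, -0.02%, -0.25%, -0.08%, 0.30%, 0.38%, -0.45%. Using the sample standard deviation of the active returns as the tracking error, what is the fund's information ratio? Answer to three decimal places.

0.324

r̄ = (0.33 + 0.88 − 0.02 − 0.25 − 0.08 + 0.3 + 0.38 − 0.45) / 8 = 1.090 / 8 = 0.1363%
Σ(r − r̄)² = 1.2410; sample σ = √(1.2410/7) = 0.4211%
IR = r̄ / tracking error = 0.1363 / 0.4211 = 0.3237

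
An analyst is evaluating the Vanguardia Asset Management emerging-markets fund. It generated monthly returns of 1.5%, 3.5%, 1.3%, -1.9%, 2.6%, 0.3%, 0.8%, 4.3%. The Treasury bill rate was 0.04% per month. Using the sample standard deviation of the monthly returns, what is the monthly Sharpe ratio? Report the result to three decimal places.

r̄ = (1.5 + 3.5 + 1.3 − 1.9 + 2.6 + 0.3 + 0.8 + 4.3) / 8 = 1.5500%
Sample std dev = √[26.5600 / 7] = 1.9479%
Sharpe = (r̄ − rf) / σ = (1.5500 − 0.04) / 1.9479 = 1.5100 / 1.9479 = 0.7752

0.775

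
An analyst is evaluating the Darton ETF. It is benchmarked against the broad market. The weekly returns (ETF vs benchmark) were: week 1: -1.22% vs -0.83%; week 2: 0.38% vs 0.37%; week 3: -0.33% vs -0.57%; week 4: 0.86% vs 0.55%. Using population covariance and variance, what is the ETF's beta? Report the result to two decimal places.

r̄p = -0.0775%,  r̄m = -0.1200%
Cov = Σ(rp − r̄p)(rm − r̄m) / 4 = 0.4443
Var(rm) = Σ(rm − r̄m)² / 4 = 0.3489
β = Cov / Var = 0.4443 / 0.3489 = 1.2734

1.27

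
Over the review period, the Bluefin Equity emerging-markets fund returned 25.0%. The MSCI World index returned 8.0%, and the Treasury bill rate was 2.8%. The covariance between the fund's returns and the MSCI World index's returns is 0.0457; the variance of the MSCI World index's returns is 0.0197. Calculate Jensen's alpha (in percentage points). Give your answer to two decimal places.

β = Cov / Var = 0.0457 / 0.0197 = 2.3198
E[R] = Rf + β(Rm − Rf) = 2.8% + 2.3198 × (8.0% − 2.8%) = 14.8630%
α = Rp − E[R] = 25.0% − 14.8630% = 10.1370

10.14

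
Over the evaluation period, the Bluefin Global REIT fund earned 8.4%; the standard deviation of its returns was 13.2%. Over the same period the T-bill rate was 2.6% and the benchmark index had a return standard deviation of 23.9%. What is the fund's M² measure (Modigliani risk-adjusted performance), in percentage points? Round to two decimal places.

13.10

Sharpe = (Rp − Rf) / σp = (8.4% − 2.6%) / 13.2% = 0.4394
M² = Rf + Sharpe × σm = 2.6% + 0.4394 × 23.9% = 13.1017%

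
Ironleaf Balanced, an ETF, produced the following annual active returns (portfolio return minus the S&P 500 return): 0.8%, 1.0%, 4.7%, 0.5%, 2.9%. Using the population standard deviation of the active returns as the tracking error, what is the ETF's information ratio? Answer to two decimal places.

r̄ = (0.8 + 1 + 4.7 + 0.5 + 2.9) / 5 = 1.9800%
Σ(r − r̄)² = 12.7880; population σ = √(12.7880/5) = 1.5992%
IR = r̄ / tracking error = 1.9800 / 1.5992 = 1.2381

1.24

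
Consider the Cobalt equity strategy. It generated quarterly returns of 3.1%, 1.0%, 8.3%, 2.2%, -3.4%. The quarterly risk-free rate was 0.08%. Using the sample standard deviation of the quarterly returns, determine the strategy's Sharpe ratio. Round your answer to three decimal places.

0.513

μ = (3.1 + 1 + 8.3 + 2.2 − 3.4) / 5 = 11.20 / 5 = 2.2400%
Σ(r − μ)² = (3.1 − 2.2400)² + (1 − 2.2400)² + (8.3 − 2.2400)² + … = 70.8120
σ = √[70.8120 / 4] = 4.2075%
Sharpe = (μ − rf) / σ = (2.2400 − 0.08) / 4.2075 = 2.1600 / 4.2075 = 0.5134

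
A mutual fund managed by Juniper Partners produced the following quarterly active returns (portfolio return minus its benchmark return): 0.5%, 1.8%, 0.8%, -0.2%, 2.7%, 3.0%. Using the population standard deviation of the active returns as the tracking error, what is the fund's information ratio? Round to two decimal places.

1.23

Mean return r̄ = 8.60 / 6 = 1.4333%
Σ(r − r̄)² = 8.1333; population σ = √(8.1333/6) = 1.1643%
IR = r̄ / tracking error = 1.4333 / 1.1643 = 1.2310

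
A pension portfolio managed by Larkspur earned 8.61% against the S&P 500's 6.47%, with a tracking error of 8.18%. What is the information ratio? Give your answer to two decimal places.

0.26

IR = (Rp − Rb) / TE = (8.61% − 6.47%) / 8.18% = 2.14% / 8.18% = 0.2616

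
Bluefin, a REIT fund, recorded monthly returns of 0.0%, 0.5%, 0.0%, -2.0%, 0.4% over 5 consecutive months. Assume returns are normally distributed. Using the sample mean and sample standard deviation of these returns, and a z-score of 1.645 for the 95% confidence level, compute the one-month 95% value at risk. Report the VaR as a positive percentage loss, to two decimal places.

r̄ = (0 + 0.5 + 0 − 2 + 0.4) / 5 = -1.10 / 5 = -0.2200%
Sample std dev = √[4.1680 / 4] = 1.0208%
VaR = −(r̄ − z·σ) = −(-0.2200 − 1.645 × 1.0208) = −(-1.8992) = 1.8992%

1.90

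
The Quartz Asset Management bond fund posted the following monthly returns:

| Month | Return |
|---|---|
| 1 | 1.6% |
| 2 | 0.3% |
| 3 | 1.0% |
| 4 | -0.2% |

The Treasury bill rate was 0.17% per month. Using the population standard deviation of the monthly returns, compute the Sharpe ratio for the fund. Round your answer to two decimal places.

Mean return μ = 2.70 / 4 = 0.6750%
Σ(r − μ)² = (1.6 − 0.6750)² + (0.3 − 0.6750)² + (1 − 0.6750)² + … = 1.8675
population σ = √(1.8675 / 4) = √0.4669 = 0.6833%
Sharpe = (μ − rf) / σ = (0.6750 − 0.17) / 0.6833 = 0.5050 / 0.6833 = 0.7391

0.74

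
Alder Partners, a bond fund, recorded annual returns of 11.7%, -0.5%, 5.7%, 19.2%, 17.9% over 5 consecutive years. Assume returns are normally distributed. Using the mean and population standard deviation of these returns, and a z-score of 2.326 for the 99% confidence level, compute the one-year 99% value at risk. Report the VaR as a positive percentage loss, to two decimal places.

r̄ = (11.7 − 0.5 + 5.7 + 19.2 + 17.9) / 5 = 54.00 / 5 = 10.8000%
Population std dev = √[275.4800 / 5] = 7.4227%
VaR = −(r̄ − z·σ) = −(10.8000 − 2.326 × 7.4227) = −(-6.4652) = 6.4652%

6.47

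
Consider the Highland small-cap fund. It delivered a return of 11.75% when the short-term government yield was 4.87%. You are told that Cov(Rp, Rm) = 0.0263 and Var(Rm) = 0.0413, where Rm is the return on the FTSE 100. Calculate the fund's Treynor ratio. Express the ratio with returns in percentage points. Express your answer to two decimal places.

10.80

β = Cov / Var = 0.0263 / 0.0413 = 0.6368
Treynor = (Rp − Rf) / β = (11.75% − 4.87%) / 0.6368 = 6.88 / 0.6368 = 10.8040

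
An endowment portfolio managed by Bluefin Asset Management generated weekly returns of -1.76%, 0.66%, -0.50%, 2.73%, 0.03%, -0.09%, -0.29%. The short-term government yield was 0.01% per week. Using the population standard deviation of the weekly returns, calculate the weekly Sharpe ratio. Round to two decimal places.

0.08

μ = (-1.76 + 0.66 − 0.5 + 2.73 + 0.03 − 0.09 − 0.29) / 7 = 0.1114%
Σ(r − μ)² = (-1.76 − 0.1114)² + (0.66 − 0.1114)² + (-0.5 − 0.1114)² + … = 11.2423
population σ = √(11.2423 / 7) = √1.6060 = 1.2673%
Sharpe = (μ − rf) / σ = (0.1114 − 0.01) / 1.2673 = 0.1014 / 1.2673 = 0.0800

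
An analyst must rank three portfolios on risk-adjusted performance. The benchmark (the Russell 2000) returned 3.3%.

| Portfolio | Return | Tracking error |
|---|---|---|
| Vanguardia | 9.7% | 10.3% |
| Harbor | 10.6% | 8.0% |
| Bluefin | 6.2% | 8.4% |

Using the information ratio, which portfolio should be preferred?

Harbor

Vanguardia: IR = (9.7% − 3.3%) / 10.3% = 0.621
Harbor: IR = (10.6% − 3.3%) / 8.0% = 0.913
Bluefin: IR = (6.2% − 3.3%) / 8.4% = 0.345
Highest: Harbor (0.913).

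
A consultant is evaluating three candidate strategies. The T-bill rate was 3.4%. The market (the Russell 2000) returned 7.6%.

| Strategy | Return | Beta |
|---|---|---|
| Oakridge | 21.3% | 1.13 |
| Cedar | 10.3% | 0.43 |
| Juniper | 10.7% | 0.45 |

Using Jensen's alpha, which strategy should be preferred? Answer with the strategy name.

Oakridge: α = 21.3% − [3.4% + 1.13 × (7.6% − 3.4%)] = 13.154
Cedar: α = 10.3% − [3.4% + 0.43 × (7.6% − 3.4%)] = 5.094
Juniper: α = 10.7% − [3.4% + 0.45 × (7.6% − 3.4%)] = 5.410
Highest: Oakridge (13.154).

Oakridge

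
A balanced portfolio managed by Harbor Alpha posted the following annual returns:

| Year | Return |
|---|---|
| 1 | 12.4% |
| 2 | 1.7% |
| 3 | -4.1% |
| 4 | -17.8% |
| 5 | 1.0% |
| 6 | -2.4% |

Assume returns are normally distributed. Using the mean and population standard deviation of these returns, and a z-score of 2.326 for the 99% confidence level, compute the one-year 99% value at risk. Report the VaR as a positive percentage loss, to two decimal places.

r̄ = (12.4 + 1.7 − 4.1 − 17.8 + 1 − 2.4) / 6 = -9.20 / 6 = -1.5333%
Σ(r − r̄)² = 482.9533; population σ = √(482.9533/6) = 8.9717%
VaR = −(r̄ − z·σ) = −(-1.5333 − 2.326 × 8.9717) = −(-22.4015) = 22.4015%

22.40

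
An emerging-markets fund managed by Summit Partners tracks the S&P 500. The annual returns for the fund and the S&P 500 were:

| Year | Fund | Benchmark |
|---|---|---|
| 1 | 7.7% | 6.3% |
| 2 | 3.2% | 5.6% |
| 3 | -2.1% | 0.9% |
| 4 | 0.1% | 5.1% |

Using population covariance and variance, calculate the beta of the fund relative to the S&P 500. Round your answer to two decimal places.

r̄p = 2.2250%,  r̄m = 4.4750%
Cov = Σ(rp − r̄p)(rm − r̄m) / 4 = 6.3056
Var(rm) = Σ(rm − r̄m)² / 4 = 4.4419
β = Cov / Var = 6.3056 / 4.4419 = 1.4196

1.42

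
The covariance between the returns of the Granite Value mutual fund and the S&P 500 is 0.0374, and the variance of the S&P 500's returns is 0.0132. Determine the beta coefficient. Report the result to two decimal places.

2.83

β = Cov(Rp, Rm) / Var(Rm) = 0.0374 / 0.0132 = 2.8333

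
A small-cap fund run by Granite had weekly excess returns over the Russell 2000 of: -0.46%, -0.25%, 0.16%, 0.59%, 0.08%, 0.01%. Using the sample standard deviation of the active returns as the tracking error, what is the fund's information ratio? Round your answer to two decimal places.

r̄ = (-0.46 − 0.25 + 0.16 + 0.59 + 0.08 + 0.01) / 6 = 0.0217%
Σ(r − r̄)² = (-0.46 − 0.0217)² + (-0.25 − 0.0217)² + … = 0.6515
σ = √[0.6515 / 5] = 0.3610%
IR = r̄ / tracking error = 0.0217 / 0.3610 = 0.0601

0.06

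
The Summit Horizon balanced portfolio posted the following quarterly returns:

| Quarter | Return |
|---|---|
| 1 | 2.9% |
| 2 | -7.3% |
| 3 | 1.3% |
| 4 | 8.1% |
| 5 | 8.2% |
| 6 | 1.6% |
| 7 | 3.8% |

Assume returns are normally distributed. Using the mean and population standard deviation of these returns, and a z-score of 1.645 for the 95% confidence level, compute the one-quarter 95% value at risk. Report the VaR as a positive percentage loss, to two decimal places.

Mean return μ = 18.60 / 7 = 2.6571%
Population σ = √[Σ(r − μ)² / 7] = √[163.8171 / 7] = √23.4024 = 4.8376%
VaR = −(μ − z·σ) = −(2.6571 − 1.645 × 4.8376) = −(-5.3008) = 5.3008%

5.30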